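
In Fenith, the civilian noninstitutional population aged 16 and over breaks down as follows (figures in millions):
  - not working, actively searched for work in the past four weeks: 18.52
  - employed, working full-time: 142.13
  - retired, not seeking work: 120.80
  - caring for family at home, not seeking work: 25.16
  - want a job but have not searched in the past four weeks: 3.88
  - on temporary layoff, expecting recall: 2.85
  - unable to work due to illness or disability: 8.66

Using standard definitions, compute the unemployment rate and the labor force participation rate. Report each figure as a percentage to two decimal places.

Unemployment rate ≈ 13.07%; labor force participation rate ≈ 50.78%.

Employed = 142.13 million.
Unemployed = 18.52 + 2.85 = 21.37 million (jobless and actively searching, or on temporary layoff).
Labor force = 142.13 + 21.37 = 163.50 million.
Not in labor force = 120.80 + 25.16 + 3.88 + 8.66 = 158.50 million (those not working and not actively searching are outside the labor force — including those who want a job but have given up searching).
Civilian working-age population = 163.50 + 158.50 = 322.00 million.
Unemployment rate = 21.37 / 163.50 = 13.07%.
Labor force participation rate = 163.50 / 322.00 = 50.78%.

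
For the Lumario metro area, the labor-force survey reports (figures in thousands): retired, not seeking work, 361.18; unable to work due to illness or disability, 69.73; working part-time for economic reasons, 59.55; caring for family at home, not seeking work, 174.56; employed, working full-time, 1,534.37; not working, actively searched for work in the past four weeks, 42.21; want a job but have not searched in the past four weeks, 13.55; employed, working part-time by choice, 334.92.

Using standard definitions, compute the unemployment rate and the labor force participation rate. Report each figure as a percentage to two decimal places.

Employed = 59.55 + 1,534.37 + 334.92 = 1,928.84 thousand (anyone who worked, including part-time for economic reasons, counts as employed).
Unemployed = 42.21 thousand.
Labor force = 1,928.84 + 42.21 = 1,971.05 thousand.
Not in labor force = 361.18 + 69.73 + 174.56 + 13.55 = 619.02 thousand (those not working and not actively searching are outside the labor force — including those who want a job but have given up searching).
Civilian working-age population = 1,971.05 + 619.02 = 2,590.07 thousand.
Unemployment rate = 42.21 / 1,971.05 = 2.14%.
Labor force participation rate = 1,971.05 / 2,590.07 = 76.10%.

Unemployment rate ≈ 2.14%; labor force participation rate ≈ 76.10%.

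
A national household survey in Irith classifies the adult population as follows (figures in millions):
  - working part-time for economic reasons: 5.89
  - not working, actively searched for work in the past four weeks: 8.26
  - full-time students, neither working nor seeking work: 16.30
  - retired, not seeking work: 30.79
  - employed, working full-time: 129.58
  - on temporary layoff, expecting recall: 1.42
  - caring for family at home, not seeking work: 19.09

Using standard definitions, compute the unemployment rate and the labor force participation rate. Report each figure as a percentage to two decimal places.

Unemployment rate ≈ 6.67%; labor force participation rate ≈ 68.68%.

Employed = 5.89 + 129.58 = 135.47 million (anyone who worked, including part-time for economic reasons, counts as employed).
Unemployed = 8.26 + 1.42 = 9.68 million (jobless and actively searching, or on temporary layoff).
Labor force = 135.47 + 9.68 = 145.15 million.
Not in labor force = 16.30 + 30.79 + 19.09 = 66.18 million (those not working and not actively searching are outside the labor force).
Civilian working-age population = 145.15 + 66.18 = 211.33 million.
Unemployment rate = 9.68 / 145.15 = 6.67%.
Labor force participation rate = 145.15 / 211.33 = 68.68%.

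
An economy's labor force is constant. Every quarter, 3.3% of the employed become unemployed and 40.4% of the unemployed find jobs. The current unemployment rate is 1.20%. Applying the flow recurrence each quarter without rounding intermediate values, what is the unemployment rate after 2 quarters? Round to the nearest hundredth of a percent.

Unemployment rate after two quarters ≈ 5.54%.

With a fixed labor force, u_{t+1} = u_t + s·(1−u_t) − f·u_t = u_t·(1−s−f) + s.
Here 1−s−f = 0.563 and s = 0.033.
u_1 = 0.012000 × 0.563 + 0.033 = 0.039756.
u_2 = 0.039756 × 0.563 + 0.033 = 0.055383.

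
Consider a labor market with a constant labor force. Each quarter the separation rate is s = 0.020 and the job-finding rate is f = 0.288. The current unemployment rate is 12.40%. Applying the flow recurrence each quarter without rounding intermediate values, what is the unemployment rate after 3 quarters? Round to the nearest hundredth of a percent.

Unemployment rate after three quarters ≈ 8.45%.

With a fixed labor force, u_{t+1} = u_t + s·(1−u_t) − f·u_t = u_t·(1−s−f) + s.
Here 1−s−f = 0.692 and s = 0.020.
u_1 = 0.124000 × 0.692 + 0.020 = 0.105808.
u_2 = 0.105808 × 0.692 + 0.020 = 0.093219.
u_3 = 0.093219 × 0.692 + 0.020 = 0.084508.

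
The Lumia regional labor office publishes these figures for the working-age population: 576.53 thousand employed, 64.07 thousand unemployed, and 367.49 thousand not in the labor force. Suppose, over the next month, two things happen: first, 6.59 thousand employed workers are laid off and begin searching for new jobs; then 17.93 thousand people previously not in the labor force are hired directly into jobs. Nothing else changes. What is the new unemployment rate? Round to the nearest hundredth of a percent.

New unemployment rate ≈ 10.73%.

Initially, labor force = 576.53 + 64.07 = 640.60 thousand, so u = 64.07/640.60 = 10.00%.
After the first change, employed falls and unemployed rises by 6.59; labor force unchanged → E = 569.94, U = 70.66, labor force = 640.60 thousand.
After the second change, employed and labor force both rise by 17.93; unemployed unchanged → E = 587.87, U = 70.66, labor force = 658.53 thousand.
New unemployment rate = 70.66 / 658.53 = 10.73%.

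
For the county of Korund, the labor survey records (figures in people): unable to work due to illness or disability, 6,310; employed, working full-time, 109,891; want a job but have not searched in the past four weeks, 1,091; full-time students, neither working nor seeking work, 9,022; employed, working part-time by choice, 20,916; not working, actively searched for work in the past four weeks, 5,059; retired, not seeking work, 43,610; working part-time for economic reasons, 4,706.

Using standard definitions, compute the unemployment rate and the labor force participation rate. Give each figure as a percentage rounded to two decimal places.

Unemployment rate ≈ 3.60%; labor force participation rate ≈ 70.07%.

Employed = 109,891 + 20,916 + 4,706 = 135,513 (anyone who worked, including part-time for economic reasons, counts as employed).
Unemployed = 5,059.
Labor force = 135,513 + 5,059 = 140,572.
Not in labor force = 6,310 + 1,091 + 9,022 + 43,610 = 60,033 (those not working and not actively searching are outside the labor force — including those who want a job but have given up searching).
Civilian working-age population = 140,572 + 60,033 = 200,605.
Unemployment rate = 5,059 / 140,572 = 3.60%.
Labor force participation rate = 140,572 / 200,605 = 70.07%.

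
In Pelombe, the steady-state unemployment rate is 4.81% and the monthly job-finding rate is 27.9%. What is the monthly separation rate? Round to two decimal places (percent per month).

Separation rate ≈ 1.41% per month.

From u* = s/(s+f): s = u·f/(1−u).
s = 0.0481 × 27.9 / (1 − 0.0481) = 1.3420 / 0.9519 ≈ 1.41% per month.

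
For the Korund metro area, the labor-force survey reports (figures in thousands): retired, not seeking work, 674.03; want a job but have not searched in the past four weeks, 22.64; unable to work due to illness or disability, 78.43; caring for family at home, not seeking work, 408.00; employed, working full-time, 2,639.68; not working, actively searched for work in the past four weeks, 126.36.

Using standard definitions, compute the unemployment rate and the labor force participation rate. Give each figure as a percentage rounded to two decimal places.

Employed = 2,639.68 thousand.
Unemployed = 126.36 thousand.
Labor force = 2,639.68 + 126.36 = 2,766.04 thousand.
Not in labor force = 674.03 + 22.64 + 78.43 + 408.00 = 1,183.10 thousand (those not working and not actively searching are outside the labor force — including those who want a job but have given up searching).
Civilian working-age population = 2,766.04 + 1,183.10 = 3,949.14 thousand.
Unemployment rate = 126.36 / 2,766.04 = 4.57%.
Labor force participation rate = 2,766.04 / 3,949.14 = 70.04%.

Unemployment rate ≈ 4.57%; labor force participation rate ≈ 70.04%.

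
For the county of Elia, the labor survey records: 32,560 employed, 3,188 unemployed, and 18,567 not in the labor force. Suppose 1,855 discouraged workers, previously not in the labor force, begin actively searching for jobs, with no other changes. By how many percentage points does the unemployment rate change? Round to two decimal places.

Initially, labor force = 32,560 + 3,188 = 35,748, so u = 3,188/35,748 = 8.92%.
After the change, unemployed and labor force both rise by 1,855 → E = 32,560, U = 5,043, labor force = 37,603.
New unemployment rate = 5,043 / 37,603 = 13.41%.
Change = 13.41% − 8.92% = +4.49 percentage points.

The unemployment rate changes by +4.49 percentage points.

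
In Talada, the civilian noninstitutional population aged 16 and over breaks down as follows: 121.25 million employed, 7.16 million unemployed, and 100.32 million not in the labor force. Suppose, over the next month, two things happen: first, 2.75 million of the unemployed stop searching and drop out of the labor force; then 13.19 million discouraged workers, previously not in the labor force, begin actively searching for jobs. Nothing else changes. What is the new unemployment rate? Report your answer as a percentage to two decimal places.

Initially, labor force = 121.25 + 7.16 = 128.41 million, so u = 7.16/128.41 = 5.58%.
After the first change, unemployed and labor force both fall by 2.75 → E = 121.25, U = 4.41, labor force = 125.66 million.
After the second change, unemployed and labor force both rise by 13.19 → E = 121.25, U = 17.60, labor force = 138.85 million.
New unemployment rate = 17.60 / 138.85 = 12.68%.

New unemployment rate ≈ 12.68%.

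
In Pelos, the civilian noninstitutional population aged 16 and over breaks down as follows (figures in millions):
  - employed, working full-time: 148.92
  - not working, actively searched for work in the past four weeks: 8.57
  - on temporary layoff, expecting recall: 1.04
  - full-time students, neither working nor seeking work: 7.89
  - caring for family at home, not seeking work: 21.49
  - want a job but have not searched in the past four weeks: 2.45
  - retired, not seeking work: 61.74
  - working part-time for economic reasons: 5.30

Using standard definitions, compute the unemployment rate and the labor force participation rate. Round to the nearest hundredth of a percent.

Employed = 148.92 + 5.30 = 154.22 million (anyone who worked, including part-time for economic reasons, counts as employed).
Unemployed = 8.57 + 1.04 = 9.61 million (jobless and actively searching, or on temporary layoff).
Labor force = 154.22 + 9.61 = 163.83 million.
Not in labor force = 7.89 + 21.49 + 2.45 + 61.74 = 93.57 million (those not working and not actively searching are outside the labor force — including those who want a job but have given up searching).
Civilian working-age population = 163.83 + 93.57 = 257.40 million.
Unemployment rate = 9.61 / 163.83 = 5.87%.
Labor force participation rate = 163.83 / 257.40 = 63.65%.

Unemployment rate ≈ 5.87%; labor force participation rate ≈ 63.65%.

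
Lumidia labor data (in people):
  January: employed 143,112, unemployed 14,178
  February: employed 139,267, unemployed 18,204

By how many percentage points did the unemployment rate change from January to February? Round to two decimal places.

The unemployment rate changed by +2.55 percentage points.

January: labor force = 143,112 + 14,178 = 157,290; u = 14,178/157,290 = 9.01%.
February: labor force = 139,267 + 18,204 = 157,471; u = 18,204/157,471 = 11.56%.
Change = 11.56% − 9.01% = +2.55 pp.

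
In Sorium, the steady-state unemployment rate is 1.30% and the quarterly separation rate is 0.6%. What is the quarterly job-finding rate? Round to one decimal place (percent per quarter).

Job-finding rate ≈ 45.6% per quarter.

From u* = s/(s+f): f = s·(1−u)/u.
f = 0.6 × (1 − 0.0130) / 0.0130 = 0.5922 / 0.0130 ≈ 45.6% per quarter.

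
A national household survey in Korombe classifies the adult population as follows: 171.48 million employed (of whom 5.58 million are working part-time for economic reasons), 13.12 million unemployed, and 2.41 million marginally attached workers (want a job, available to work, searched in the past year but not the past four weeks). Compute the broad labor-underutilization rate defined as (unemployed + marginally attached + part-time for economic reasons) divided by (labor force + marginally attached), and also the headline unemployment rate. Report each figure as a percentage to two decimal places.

Labor force = 171.48 + 13.12 = 184.60 million.
Numerator = 13.12 + 2.41 + 5.58 = 21.11 million.
Denominator = 184.60 + 2.41 = 187.01 million.
Broad rate = 21.11 / 187.01 = 11.29%.
Headline unemployment rate = 13.12 / 184.60 = 7.11%.

Broad underutilization rate ≈ 11.29%; headline unemployment rate ≈ 7.11%.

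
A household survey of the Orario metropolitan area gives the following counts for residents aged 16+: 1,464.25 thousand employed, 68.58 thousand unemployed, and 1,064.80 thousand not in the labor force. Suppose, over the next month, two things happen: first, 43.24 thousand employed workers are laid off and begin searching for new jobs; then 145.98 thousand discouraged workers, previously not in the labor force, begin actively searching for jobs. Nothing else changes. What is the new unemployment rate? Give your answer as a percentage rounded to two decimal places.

Initially, labor force = 1,464.25 + 68.58 = 1,532.83 thousand, so u = 68.58/1,532.83 = 4.47%.
After the first change, employed falls and unemployed rises by 43.24; labor force unchanged → E = 1,421.01, U = 111.82, labor force = 1,532.83 thousand.
After the second change, unemployed and labor force both rise by 145.98 → E = 1,421.01, U = 257.80, labor force = 1,678.81 thousand.
New unemployment rate = 257.80 / 1,678.81 = 15.36%.

New unemployment rate ≈ 15.36%.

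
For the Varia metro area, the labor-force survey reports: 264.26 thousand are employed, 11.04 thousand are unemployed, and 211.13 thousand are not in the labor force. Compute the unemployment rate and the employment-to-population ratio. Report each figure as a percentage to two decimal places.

Unemployment rate ≈ 4.01%; employment-population ratio ≈ 54.33%.

Labor force = employed + unemployed = 264.26 + 11.04 = 275.30 thousand.
Working-age population = 275.30 + 211.13 = 486.43 thousand.
Unemployment rate = 11.04 / 275.30 = 4.01%.
Employment-population ratio = 264.26 / 486.43 = 54.33%.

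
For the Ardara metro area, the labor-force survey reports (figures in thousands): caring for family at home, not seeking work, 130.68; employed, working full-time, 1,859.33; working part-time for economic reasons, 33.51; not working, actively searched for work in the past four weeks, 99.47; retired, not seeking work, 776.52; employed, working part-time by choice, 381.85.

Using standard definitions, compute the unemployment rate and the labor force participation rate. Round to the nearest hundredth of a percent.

Unemployment rate ≈ 4.19%; labor force participation rate ≈ 72.35%.

Employed = 1,859.33 + 33.51 + 381.85 = 2,274.69 thousand (anyone who worked, including part-time for economic reasons, counts as employed).
Unemployed = 99.47 thousand.
Labor force = 2,274.69 + 99.47 = 2,374.16 thousand.
Not in labor force = 130.68 + 776.52 = 907.20 thousand (those not working and not actively searching are outside the labor force).
Civilian working-age population = 2,374.16 + 907.20 = 3,281.36 thousand.
Unemployment rate = 99.47 / 2,374.16 = 4.19%.
Labor force participation rate = 2,374.16 / 3,281.36 = 72.35%.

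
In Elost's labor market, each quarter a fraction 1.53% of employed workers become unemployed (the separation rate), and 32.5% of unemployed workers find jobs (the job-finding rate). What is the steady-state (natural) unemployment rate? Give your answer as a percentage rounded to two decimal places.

Steady-state unemployment rate ≈ 4.50%.

At steady state the flows balance: s·E = f·U, so U/(E+U) = s/(s+f).
u* = 1.53 / (1.53 + 32.5) = 1.53 / 34.03 = 4.50%.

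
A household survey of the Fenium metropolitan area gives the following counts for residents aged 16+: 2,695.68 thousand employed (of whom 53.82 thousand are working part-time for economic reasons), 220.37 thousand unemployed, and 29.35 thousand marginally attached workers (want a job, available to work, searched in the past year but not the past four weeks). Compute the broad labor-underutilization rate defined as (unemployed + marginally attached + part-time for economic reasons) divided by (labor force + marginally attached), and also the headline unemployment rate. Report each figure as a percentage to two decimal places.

Broad underutilization rate ≈ 10.31%; headline unemployment rate ≈ 7.56%.

Labor force = 2,695.68 + 220.37 = 2,916.05 thousand.
Numerator = 220.37 + 29.35 + 53.82 = 303.54 thousand.
Denominator = 2,916.05 + 29.35 = 2,945.40 thousand.
Broad rate = 303.54 / 2,945.40 = 10.31%.
Headline unemployment rate = 220.37 / 2,916.05 = 7.56%.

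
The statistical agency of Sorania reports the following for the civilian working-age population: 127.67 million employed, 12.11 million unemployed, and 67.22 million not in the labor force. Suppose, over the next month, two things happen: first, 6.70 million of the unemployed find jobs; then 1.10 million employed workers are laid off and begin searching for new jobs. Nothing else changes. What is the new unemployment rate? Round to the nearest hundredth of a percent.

Initially, labor force = 127.67 + 12.11 = 139.78 million, so u = 12.11/139.78 = 8.66%.
After the first change, unemployed falls and employed rises by 6.70; labor force unchanged → E = 134.37, U = 5.41, labor force = 139.78 million.
After the second change, employed falls and unemployed rises by 1.10; labor force unchanged → E = 133.27, U = 6.51, labor force = 139.78 million.
New unemployment rate = 6.51 / 139.78 = 4.66%.

New unemployment rate ≈ 4.66%.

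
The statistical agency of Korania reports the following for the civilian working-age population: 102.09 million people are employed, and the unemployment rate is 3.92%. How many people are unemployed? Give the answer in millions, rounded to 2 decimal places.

Let U be the number unemployed. The labor force is E + U, and U/(E+U) = 0.0392.
So U = 0.0392 × 102.09 / (1 − 0.0392) = 4.0019 / 0.9608 ≈ 4.17 million.

About 4.17 million are unemployed.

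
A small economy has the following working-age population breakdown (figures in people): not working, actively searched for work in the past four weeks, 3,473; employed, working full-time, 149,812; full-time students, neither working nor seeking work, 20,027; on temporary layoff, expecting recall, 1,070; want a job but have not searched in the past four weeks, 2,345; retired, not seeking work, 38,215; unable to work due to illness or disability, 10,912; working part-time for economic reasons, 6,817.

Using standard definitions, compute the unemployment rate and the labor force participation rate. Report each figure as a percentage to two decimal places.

Unemployment rate ≈ 2.82%; labor force participation rate ≈ 69.27%.

Employed = 149,812 + 6,817 = 156,629 (anyone who worked, including part-time for economic reasons, counts as employed).
Unemployed = 3,473 + 1,070 = 4,543 (jobless and actively searching, or on temporary layoff).
Labor force = 156,629 + 4,543 = 161,172.
Not in labor force = 20,027 + 2,345 + 38,215 + 10,912 = 71,499 (those not working and not actively searching are outside the labor force — including those who want a job but have given up searching).
Civilian working-age population = 161,172 + 71,499 = 232,671.
Unemployment rate = 4,543 / 161,172 = 2.82%.
Labor force participation rate = 161,172 / 232,671 = 69.27%.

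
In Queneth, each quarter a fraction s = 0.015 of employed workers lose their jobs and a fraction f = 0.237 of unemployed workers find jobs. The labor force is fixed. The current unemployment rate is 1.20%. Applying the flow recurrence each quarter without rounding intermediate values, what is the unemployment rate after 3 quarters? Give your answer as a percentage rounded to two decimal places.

With a fixed labor force, u_{t+1} = u_t + s·(1−u_t) − f·u_t = u_t·(1−s−f) + s.
Here 1−s−f = 0.748 and s = 0.015.
u_1 = 0.012000 × 0.748 + 0.015 = 0.023976.
u_2 = 0.023976 × 0.748 + 0.015 = 0.032934.
u_3 = 0.032934 × 0.748 + 0.015 = 0.039635.

Unemployment rate after three quarters ≈ 3.96%.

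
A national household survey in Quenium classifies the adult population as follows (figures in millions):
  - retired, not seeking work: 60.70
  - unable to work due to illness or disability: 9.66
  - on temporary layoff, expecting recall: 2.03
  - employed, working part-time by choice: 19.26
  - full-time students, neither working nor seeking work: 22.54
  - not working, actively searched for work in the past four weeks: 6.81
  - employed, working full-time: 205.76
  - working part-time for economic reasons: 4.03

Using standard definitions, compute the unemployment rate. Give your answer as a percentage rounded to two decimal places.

Unemployment rate ≈ 3.72%.

Employed = 19.26 + 205.76 + 4.03 = 229.05 million (anyone who worked, including part-time for economic reasons, counts as employed).
Unemployed = 2.03 + 6.81 = 8.84 million (jobless and actively searching, or on temporary layoff).
Labor force = 229.05 + 8.84 = 237.89 million.
Unemployment rate = 8.84 / 237.89 = 3.72%.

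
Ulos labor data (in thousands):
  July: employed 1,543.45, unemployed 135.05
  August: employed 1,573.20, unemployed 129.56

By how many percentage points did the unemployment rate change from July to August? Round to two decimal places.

The unemployment rate changed by −0.44 percentage points.

July: labor force = 1,543.45 + 135.05 = 1,678.50; u = 135.05/1,678.50 = 8.05%.
August: labor force = 1,573.20 + 129.56 = 1,702.76; u = 129.56/1,702.76 = 7.61%.
Change = 7.61% − 8.05% = −0.44 pp.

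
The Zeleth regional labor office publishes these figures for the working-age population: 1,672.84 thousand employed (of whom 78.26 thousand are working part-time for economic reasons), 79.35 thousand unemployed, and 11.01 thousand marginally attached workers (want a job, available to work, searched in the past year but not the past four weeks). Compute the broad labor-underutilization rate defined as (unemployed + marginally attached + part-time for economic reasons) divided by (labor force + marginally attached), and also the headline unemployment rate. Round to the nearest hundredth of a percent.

Labor force = 1,672.84 + 79.35 = 1,752.19 thousand.
Numerator = 79.35 + 11.01 + 78.26 = 168.62 thousand.
Denominator = 1,752.19 + 11.01 = 1,763.20 thousand.
Broad rate = 168.62 / 1,763.20 = 9.56%.
Headline unemployment rate = 79.35 / 1,752.19 = 4.53%.

Broad underutilization rate ≈ 9.56%; headline unemployment rate ≈ 4.53%.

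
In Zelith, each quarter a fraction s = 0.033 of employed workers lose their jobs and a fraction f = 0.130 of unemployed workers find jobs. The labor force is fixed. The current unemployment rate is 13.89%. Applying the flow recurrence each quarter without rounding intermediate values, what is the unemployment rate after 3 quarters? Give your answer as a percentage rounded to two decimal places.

Unemployment rate after three quarters ≈ 16.52%.

With a fixed labor force, u_{t+1} = u_t + s·(1−u_t) − f·u_t = u_t·(1−s−f) + s.
Here 1−s−f = 0.837 and s = 0.033.
u_1 = 0.138900 × 0.837 + 0.033 = 0.149259.
u_2 = 0.149259 × 0.837 + 0.033 = 0.157930.
u_3 = 0.157930 × 0.837 + 0.033 = 0.165187.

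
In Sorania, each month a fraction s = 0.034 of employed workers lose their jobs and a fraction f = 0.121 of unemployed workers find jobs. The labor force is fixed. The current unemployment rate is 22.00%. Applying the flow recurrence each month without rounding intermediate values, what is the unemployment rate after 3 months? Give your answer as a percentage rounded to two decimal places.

With a fixed labor force, u_{t+1} = u_t + s·(1−u_t) − f·u_t = u_t·(1−s−f) + s.
Here 1−s−f = 0.845 and s = 0.034.
u_1 = 0.220000 × 0.845 + 0.034 = 0.219900.
u_2 = 0.219900 × 0.845 + 0.034 = 0.219815.
u_3 = 0.219815 × 0.845 + 0.034 = 0.219744.

Unemployment rate after three months ≈ 21.97%.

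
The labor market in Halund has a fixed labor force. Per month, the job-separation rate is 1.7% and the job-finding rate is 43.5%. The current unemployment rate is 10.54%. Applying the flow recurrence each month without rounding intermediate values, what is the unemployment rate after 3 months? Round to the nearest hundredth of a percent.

Unemployment rate after three months ≈ 4.88%.

With a fixed labor force, u_{t+1} = u_t + s·(1−u_t) − f·u_t = u_t·(1−s−f) + s.
Here 1−s−f = 0.548 and s = 0.017.
u_1 = 0.105400 × 0.548 + 0.017 = 0.074759.
u_2 = 0.074759 × 0.548 + 0.017 = 0.057968.
u_3 = 0.057968 × 0.548 + 0.017 = 0.048766.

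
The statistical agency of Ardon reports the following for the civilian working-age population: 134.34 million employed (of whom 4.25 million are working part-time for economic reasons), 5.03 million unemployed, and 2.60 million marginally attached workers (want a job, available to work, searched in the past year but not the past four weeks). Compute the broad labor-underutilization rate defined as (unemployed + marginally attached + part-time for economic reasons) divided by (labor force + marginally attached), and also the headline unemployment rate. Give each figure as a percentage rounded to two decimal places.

Broad underutilization rate ≈ 8.37%; headline unemployment rate ≈ 3.61%.

Labor force = 134.34 + 5.03 = 139.37 million.
Numerator = 5.03 + 2.60 + 4.25 = 11.88 million.
Denominator = 139.37 + 2.60 = 141.97 million.
Broad rate = 11.88 / 141.97 = 8.37%.
Headline unemployment rate = 5.03 / 139.37 = 3.61%.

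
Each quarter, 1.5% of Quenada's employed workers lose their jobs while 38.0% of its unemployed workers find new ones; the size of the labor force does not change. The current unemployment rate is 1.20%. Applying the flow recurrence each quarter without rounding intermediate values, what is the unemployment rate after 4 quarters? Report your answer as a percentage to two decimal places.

Unemployment rate after four quarters ≈ 3.45%.

With a fixed labor force, u_{t+1} = u_t + s·(1−u_t) − f·u_t = u_t·(1−s−f) + s.
Here 1−s−f = 0.605 and s = 0.015.
u_1 = 0.012000 × 0.605 + 0.015 = 0.022260.
u_2 = 0.022260 × 0.605 + 0.015 = 0.028467.
u_3 = 0.028467 × 0.605 + 0.015 = 0.032223.
u_4 = 0.032223 × 0.605 + 0.015 = 0.034495.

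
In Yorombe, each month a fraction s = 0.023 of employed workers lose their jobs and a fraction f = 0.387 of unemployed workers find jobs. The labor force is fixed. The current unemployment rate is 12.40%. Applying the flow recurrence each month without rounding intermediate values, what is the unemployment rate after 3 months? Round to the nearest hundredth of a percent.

With a fixed labor force, u_{t+1} = u_t + s·(1−u_t) − f·u_t = u_t·(1−s−f) + s.
Here 1−s−f = 0.590 and s = 0.023.
u_1 = 0.124000 × 0.590 + 0.023 = 0.096160.
u_2 = 0.096160 × 0.590 + 0.023 = 0.079734.
u_3 = 0.079734 × 0.590 + 0.023 = 0.070043.

Unemployment rate after three months ≈ 7.00%.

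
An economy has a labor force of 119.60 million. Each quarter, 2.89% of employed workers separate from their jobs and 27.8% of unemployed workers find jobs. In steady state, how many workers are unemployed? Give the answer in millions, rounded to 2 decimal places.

Steady-state unemployment rate u* = s/(s+f) = 2.89/(2.89+27.8) = 0.094167.
Unemployed = u* × labor force = 0.094167 × 119.60 ≈ 11.26 million.

About 11.26 million are unemployed in steady state.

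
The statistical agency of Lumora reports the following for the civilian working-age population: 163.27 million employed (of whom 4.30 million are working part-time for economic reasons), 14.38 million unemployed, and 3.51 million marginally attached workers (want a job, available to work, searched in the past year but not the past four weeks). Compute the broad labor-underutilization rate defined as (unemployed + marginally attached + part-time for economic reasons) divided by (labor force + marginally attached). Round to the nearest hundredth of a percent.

Labor force = 163.27 + 14.38 = 177.65 million.
Numerator = 14.38 + 3.51 + 4.30 = 22.19 million.
Denominator = 177.65 + 3.51 = 181.16 million.
Broad rate = 22.19 / 181.16 = 12.25%.

Broad underutilization rate ≈ 12.25%.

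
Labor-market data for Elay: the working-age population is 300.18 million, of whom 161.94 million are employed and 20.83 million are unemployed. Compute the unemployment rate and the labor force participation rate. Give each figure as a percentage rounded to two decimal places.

Labor force = employed + unemployed = 161.94 + 20.83 = 182.77 million.
Unemployment rate = 20.83 / 182.77 = 11.40%.
Labor force participation rate = 182.77 / 300.18 = 60.89%.

Unemployment rate ≈ 11.40%; labor force participation rate ≈ 60.89%.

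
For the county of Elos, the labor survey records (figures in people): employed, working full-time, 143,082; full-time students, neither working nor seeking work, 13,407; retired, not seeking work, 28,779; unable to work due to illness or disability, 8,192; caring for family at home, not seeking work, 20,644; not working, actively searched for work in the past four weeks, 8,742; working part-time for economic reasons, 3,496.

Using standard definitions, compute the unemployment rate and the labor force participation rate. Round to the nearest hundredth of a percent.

Employed = 143,082 + 3,496 = 146,578 (anyone who worked, including part-time for economic reasons, counts as employed).
Unemployed = 8,742.
Labor force = 146,578 + 8,742 = 155,320.
Not in labor force = 13,407 + 28,779 + 8,192 + 20,644 = 71,022 (those not working and not actively searching are outside the labor force).
Civilian working-age population = 155,320 + 71,022 = 226,342.
Unemployment rate = 8,742 / 155,320 = 5.63%.
Labor force participation rate = 155,320 / 226,342 = 68.62%.

Unemployment rate ≈ 5.63%; labor force participation rate ≈ 68.62%.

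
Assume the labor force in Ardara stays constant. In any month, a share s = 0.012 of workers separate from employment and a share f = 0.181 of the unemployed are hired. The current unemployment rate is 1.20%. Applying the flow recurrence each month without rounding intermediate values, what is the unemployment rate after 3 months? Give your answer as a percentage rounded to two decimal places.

With a fixed labor force, u_{t+1} = u_t + s·(1−u_t) − f·u_t = u_t·(1−s−f) + s.
Here 1−s−f = 0.807 and s = 0.012.
u_1 = 0.012000 × 0.807 + 0.012 = 0.021684.
u_2 = 0.021684 × 0.807 + 0.012 = 0.029499.
u_3 = 0.029499 × 0.807 + 0.012 = 0.035806.

Unemployment rate after three months ≈ 3.58%.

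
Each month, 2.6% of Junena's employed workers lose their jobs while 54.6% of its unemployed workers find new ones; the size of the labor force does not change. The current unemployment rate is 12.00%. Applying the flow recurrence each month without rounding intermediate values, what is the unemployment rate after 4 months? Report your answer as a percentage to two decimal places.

With a fixed labor force, u_{t+1} = u_t + s·(1−u_t) − f·u_t = u_t·(1−s−f) + s.
Here 1−s−f = 0.428 and s = 0.026.
u_1 = 0.120000 × 0.428 + 0.026 = 0.077360.
u_2 = 0.077360 × 0.428 + 0.026 = 0.059110.
u_3 = 0.059110 × 0.428 + 0.026 = 0.051299.
u_4 = 0.051299 × 0.428 + 0.026 = 0.047956.

Unemployment rate after four months ≈ 4.80%.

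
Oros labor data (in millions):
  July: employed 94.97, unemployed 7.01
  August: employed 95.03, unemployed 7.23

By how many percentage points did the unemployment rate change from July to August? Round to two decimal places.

July: labor force = 94.97 + 7.01 = 101.98; u = 7.01/101.98 = 6.87%.
August: labor force = 95.03 + 7.23 = 102.26; u = 7.23/102.26 = 7.07%.
Change = 7.07% − 6.87% = +0.20 pp.

The unemployment rate changed by +0.20 percentage points.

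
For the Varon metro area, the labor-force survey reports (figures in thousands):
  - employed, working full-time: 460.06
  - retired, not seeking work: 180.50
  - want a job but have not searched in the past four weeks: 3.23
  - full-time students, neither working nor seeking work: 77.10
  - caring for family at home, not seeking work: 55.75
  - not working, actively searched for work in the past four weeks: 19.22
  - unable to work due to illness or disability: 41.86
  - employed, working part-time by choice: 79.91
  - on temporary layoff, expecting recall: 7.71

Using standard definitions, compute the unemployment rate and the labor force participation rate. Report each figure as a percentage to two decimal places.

Employed = 460.06 + 79.91 = 539.97 thousand.
Unemployed = 19.22 + 7.71 = 26.93 thousand (jobless and actively searching, or on temporary layoff).
Labor force = 539.97 + 26.93 = 566.90 thousand.
Not in labor force = 180.50 + 3.23 + 77.10 + 55.75 + 41.86 = 358.44 thousand (those not working and not actively searching are outside the labor force — including those who want a job but have given up searching).
Civilian working-age population = 566.90 + 358.44 = 925.34 thousand.
Unemployment rate = 26.93 / 566.90 = 4.75%.
Labor force participation rate = 566.90 / 925.34 = 61.26%.

Unemployment rate ≈ 4.75%; labor force participation rate ≈ 61.26%.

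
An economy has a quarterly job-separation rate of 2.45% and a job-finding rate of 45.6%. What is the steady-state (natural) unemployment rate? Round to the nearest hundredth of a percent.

At steady state the flows balance: s·E = f·U, so U/(E+U) = s/(s+f).
u* = 2.45 / (2.45 + 45.6) = 2.45 / 48.05 = 5.10%.

Steady-state unemployment rate ≈ 5.10%.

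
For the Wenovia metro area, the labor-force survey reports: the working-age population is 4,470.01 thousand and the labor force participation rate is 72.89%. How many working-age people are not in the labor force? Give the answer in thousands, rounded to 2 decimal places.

Share not in the labor force = 1 − 0.7289 = 0.2711.
Not in labor force = 0.2711 × 4,470.01 ≈ 1,211.82 thousand.

About 1,211.82 thousand are not in the labor force.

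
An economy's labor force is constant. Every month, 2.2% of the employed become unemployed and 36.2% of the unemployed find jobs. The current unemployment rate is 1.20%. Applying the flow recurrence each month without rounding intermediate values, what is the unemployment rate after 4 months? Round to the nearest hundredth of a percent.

Unemployment rate after four months ≈ 5.08%.

With a fixed labor force, u_{t+1} = u_t + s·(1−u_t) − f·u_t = u_t·(1−s−f) + s.
Here 1−s−f = 0.616 and s = 0.022.
u_1 = 0.012000 × 0.616 + 0.022 = 0.029392.
u_2 = 0.029392 × 0.616 + 0.022 = 0.040105.
u_3 = 0.040105 × 0.616 + 0.022 = 0.046705.
u_4 = 0.046705 × 0.616 + 0.022 = 0.050770.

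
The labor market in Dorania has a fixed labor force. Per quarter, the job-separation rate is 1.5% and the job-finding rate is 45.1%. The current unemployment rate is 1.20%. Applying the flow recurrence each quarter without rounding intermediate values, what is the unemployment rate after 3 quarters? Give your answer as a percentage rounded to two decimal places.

Unemployment rate after three quarters ≈ 2.91%.

With a fixed labor force, u_{t+1} = u_t + s·(1−u_t) − f·u_t = u_t·(1−s−f) + s.
Here 1−s−f = 0.534 and s = 0.015.
u_1 = 0.012000 × 0.534 + 0.015 = 0.021408.
u_2 = 0.021408 × 0.534 + 0.015 = 0.026432.
u_3 = 0.026432 × 0.534 + 0.015 = 0.029115.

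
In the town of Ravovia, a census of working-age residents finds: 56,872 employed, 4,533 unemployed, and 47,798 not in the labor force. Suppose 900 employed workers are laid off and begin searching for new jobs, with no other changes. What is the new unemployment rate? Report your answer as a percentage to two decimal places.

Initially, labor force = 56,872 + 4,533 = 61,405, so u = 4,533/61,405 = 7.38%.
After the change, employed falls and unemployed rises by 900; labor force unchanged → E = 55,972, U = 5,433, labor force = 61,405.
New unemployment rate = 5,433 / 61,405 = 8.85%.

New unemployment rate ≈ 8.85%.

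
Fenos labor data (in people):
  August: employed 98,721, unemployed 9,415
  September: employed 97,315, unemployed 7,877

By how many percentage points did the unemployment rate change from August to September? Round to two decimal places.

The unemployment rate changed by −1.22 percentage points.

August: labor force = 98,721 + 9,415 = 108,136; u = 9,415/108,136 = 8.71%.
September: labor force = 97,315 + 7,877 = 105,192; u = 7,877/105,192 = 7.49%.
Change = 7.49% − 8.71% = −1.22 pp.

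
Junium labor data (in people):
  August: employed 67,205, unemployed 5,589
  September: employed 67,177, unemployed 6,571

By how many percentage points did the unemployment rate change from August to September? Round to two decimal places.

August: labor force = 67,205 + 5,589 = 72,794; u = 5,589/72,794 = 7.68%.
September: labor force = 67,177 + 6,571 = 73,748; u = 6,571/73,748 = 8.91%.
Change = 8.91% − 7.68% = +1.23 pp.

The unemployment rate changed by +1.23 percentage points.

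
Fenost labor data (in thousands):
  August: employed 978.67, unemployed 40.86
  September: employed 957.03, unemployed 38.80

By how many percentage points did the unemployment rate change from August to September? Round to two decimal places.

August: labor force = 978.67 + 40.86 = 1,019.53; u = 40.86/1,019.53 = 4.01%.
September: labor force = 957.03 + 38.80 = 995.83; u = 38.80/995.83 = 3.90%.
Change = 3.90% − 4.01% = −0.11 pp.

The unemployment rate changed by −0.11 percentage points.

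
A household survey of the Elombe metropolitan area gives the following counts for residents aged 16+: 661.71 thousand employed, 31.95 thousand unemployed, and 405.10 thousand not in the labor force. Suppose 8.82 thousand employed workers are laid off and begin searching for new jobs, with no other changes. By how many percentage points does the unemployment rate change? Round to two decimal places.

Initially, labor force = 661.71 + 31.95 = 693.66 thousand, so u = 31.95/693.66 = 4.61%.
After the change, employed falls and unemployed rises by 8.82; labor force unchanged → E = 652.89, U = 40.77, labor force = 693.66 thousand.
New unemployment rate = 40.77 / 693.66 = 5.88%.
Change = 5.88% − 4.61% = +1.27 percentage points.

The unemployment rate changes by +1.27 percentage points.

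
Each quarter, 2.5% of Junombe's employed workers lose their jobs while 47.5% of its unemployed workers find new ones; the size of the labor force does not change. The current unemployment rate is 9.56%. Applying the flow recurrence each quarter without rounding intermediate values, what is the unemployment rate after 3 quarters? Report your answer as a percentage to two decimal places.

With a fixed labor force, u_{t+1} = u_t + s·(1−u_t) − f·u_t = u_t·(1−s−f) + s.
Here 1−s−f = 0.500 and s = 0.025.
u_1 = 0.095600 × 0.500 + 0.025 = 0.072800.
u_2 = 0.072800 × 0.500 + 0.025 = 0.061400.
u_3 = 0.061400 × 0.500 + 0.025 = 0.055700.

Unemployment rate after three quarters ≈ 5.57%.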